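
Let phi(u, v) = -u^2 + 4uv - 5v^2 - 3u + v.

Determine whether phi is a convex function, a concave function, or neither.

concave

phi is quadratic, so its Hessian is the constant matrix H = [[-2, 4], [4, -10]].
det(H) = 4, tr(H) = -12.
det(H) > 0 and tr(H) < 0, so H is negative definite everywhere: concave.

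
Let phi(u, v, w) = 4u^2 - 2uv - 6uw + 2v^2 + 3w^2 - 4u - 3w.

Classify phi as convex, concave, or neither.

convex

phi is quadratic, so its Hessian is the constant matrix H = [[8, -2, -6], [-2, 4, 0], [-6, 0, 6]].
Leading principal minors: 8, 28, 24.
All positive ⇒ H ≻ 0 ⇒ convex.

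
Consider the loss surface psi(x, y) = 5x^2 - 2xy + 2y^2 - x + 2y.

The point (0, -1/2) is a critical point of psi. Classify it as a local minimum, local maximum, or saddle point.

local minimum

The Hessian of psi is constant: H = [[10, -2], [-2, 4]].
det(H) = 10·4 − (-2)² = 36.
det(H) > 0 and tr(H) = 14 > 0, so H is positive definite and the point is a local minimum.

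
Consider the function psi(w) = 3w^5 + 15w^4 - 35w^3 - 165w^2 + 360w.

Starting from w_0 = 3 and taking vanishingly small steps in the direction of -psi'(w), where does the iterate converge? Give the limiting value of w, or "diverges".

2

psi'(w) = 15(w - 2)(w - 1)(w + 3)(w + 4), so psi'(3) = 1260.
Gradient descent moves in the -psi' direction, i.e. w is decreasing.
The nearest critical point in that direction is w = 2, where psi'' = 450 > 0 (a local minimum). The iterate converges there.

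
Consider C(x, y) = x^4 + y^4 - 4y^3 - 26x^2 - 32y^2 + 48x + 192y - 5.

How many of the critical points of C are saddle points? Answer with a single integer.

4

C separates as a function of x plus a function of y, so ∇C=0 decouples.
∂C/∂x = 4(x - 3)(x - 1)(x + 4) = 0 at x ∈ {-4, 1, 3}; ∂C/∂y = 4(y - 4)(y - 3)(y + 4) = 0 at y ∈ {-4, 3, 4}.
The Hessian is diagonal: diag(C_xx, C_yy). Second derivatives: C_xx(-4)=140, C_xx(1)=-40, C_xx(3)=56; C_yy(-4)=224, C_yy(3)=-28, C_yy(4)=32.
Saddle points occur where the two diagonal entries have opposite signs: (-4, 3), (1, -4), (1, 4), (3, 3). Count: 4.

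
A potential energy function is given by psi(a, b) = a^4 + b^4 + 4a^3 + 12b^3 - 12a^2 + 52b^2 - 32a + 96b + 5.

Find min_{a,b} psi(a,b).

psi(a,b) separates as P(a) + Q(b) + 5, so its minimum is min P + min Q + 5.
P'(a) = 4(a - 2)(a + 1)(a + 4) vanishes at a ∈ {-4, -1, 2}; Q'(b) = 4(b + 2)(b + 3)(b + 4) vanishes at b ∈ {-4, -3, -2}.
Local minima of P (where P''>0): P(-4)=-64, P(2)=-64. Local minima of Q: Q(-4)=-64, Q(-2)=-64.
So the global minimum of psi is P(-4) + Q(-4) + 5 = -64 − 64 + 5 = -123, attained at (-4, -4).

-123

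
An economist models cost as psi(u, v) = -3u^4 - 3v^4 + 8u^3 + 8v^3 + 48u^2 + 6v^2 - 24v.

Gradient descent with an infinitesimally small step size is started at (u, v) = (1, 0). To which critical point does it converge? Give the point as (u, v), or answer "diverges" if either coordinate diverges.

psi is separable, so gradient descent decouples: u follows -∂psi/∂u, v follows -∂psi/∂v.
∂psi/∂u = -12u(u - 4)(u + 2); at u=1 this is 108, so u decreases.
∂psi/∂v = -12(v - 2)(v - 1)(v + 1); at v=0 this is -24, so v increases.
u converges to its nearest critical value 0 (a local min of the u-part); v converges to 1. The iterate converges to (0, 1).

(0, 1)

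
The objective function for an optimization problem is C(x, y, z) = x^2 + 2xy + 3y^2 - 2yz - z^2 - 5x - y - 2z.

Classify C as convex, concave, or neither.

neither

C is quadratic, so its Hessian is the constant matrix H = [[2, 2, 0], [2, 6, -2], [0, -2, -2]].
Leading principal minors: 2, 8, -24.
Neither pattern holds ⇒ H is indefinite ⇒ neither convex nor concave.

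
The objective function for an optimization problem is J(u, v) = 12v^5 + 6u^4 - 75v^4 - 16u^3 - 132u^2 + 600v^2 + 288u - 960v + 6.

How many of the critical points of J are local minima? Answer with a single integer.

J separates as a function of u plus a function of v, so ∇J=0 decouples.
∂J/∂u = 24(u - 4)(u - 1)(u + 3) = 0 at u ∈ {-3, 1, 4}; ∂J/∂v = 60(v - 4)(v - 2)(v - 1)(v + 2) = 0 at v ∈ {-2, 1, 2, 4}.
The Hessian is diagonal: diag(J_uu, J_vv). Second derivatives: J_uu(-3)=672, J_uu(1)=-288, J_uu(4)=504; J_vv(-2)=-4320, J_vv(1)=540, J_vv(2)=-480, J_vv(4)=2160.
Local minima occur where both diagonal entries positive: (-3, 1), (-3, 4), (4, 1), (4, 4). Count: 4.

4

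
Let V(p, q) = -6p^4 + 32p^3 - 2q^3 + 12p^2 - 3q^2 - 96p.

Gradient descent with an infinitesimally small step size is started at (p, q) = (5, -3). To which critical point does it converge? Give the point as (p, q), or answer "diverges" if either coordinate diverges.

diverges

V is separable, so gradient descent decouples: p follows -∂V/∂p, q follows -∂V/∂q.
∂V/∂p = -24(p - 4)(p - 1)(p + 1); at p=5 this is -576, so p increases.
∂V/∂q = -6q(q + 1); at q=-3 this is -36, so q increases.
The p-coordinate has no critical point in that direction and runs off to infinity.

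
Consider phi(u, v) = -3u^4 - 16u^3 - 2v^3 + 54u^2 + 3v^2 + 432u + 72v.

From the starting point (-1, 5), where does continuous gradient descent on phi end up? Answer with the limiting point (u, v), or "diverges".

phi is separable, so gradient descent decouples: u follows -∂phi/∂u, v follows -∂phi/∂v.
∂phi/∂u = -12(u - 3)(u + 3)(u + 4); at u=-1 this is 288, so u decreases.
∂phi/∂v = -6(v - 4)(v + 3); at v=5 this is -48, so v increases.
The v-coordinate has no critical point in that direction and runs off to infinity.

diverges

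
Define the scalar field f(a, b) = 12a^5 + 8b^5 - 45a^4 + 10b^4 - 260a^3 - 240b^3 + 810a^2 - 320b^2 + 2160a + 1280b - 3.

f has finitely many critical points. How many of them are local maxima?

4

f separates as a function of a plus a function of b, so ∇f=0 decouples.
∂f/∂a = 60(a - 4)(a - 3)(a + 1)(a + 3) = 0 at a ∈ {-3, -1, 3, 4}; ∂f/∂b = 40(b - 4)(b - 1)(b + 2)(b + 4) = 0 at b ∈ {-4, -2, 1, 4}.
The Hessian is diagonal: diag(f_aa, f_bb). Second derivatives: f_aa(-3)=-5040, f_aa(-1)=2400, f_aa(3)=-1440, f_aa(4)=2100; f_bb(-4)=-3200, f_bb(-2)=1440, f_bb(1)=-1800, f_bb(4)=5760.
Local maxima occur where both diagonal entries negative: (-3, -4), (-3, 1), (3, -4), (3, 1). Count: 4.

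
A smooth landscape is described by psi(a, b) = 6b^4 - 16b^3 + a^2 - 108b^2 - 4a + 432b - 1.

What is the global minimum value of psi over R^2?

-1355

psi(a,b) separates as P(a) + Q(b) − 1, so its minimum is min P + min Q − 1.
P'(a) = 2a - 4 vanishes at a ∈ {2}; Q'(b) = 24(b - 3)(b - 2)(b + 3) vanishes at b ∈ {-3, 2, 3}.
Local minima of P (where P''>0): P(2)=-4. Local minima of Q: Q(-3)=-1350, Q(3)=378.
So the global minimum of psi is P(2) + Q(-3) − 1 = -4 − 1350 − 1 = -1355, attained at (2, -3).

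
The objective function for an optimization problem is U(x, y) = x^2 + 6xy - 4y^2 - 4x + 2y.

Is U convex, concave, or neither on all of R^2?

U is quadratic, so its Hessian is the constant matrix H = [[2, 6], [6, -8]].
det(H) = -52, tr(H) = -6.
det(H) < 0, so H is indefinite: neither convex nor concave.

neither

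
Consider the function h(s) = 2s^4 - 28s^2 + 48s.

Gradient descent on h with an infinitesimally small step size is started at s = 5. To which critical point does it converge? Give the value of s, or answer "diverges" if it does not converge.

h'(s) = 8(s - 2)(s - 1)(s + 3), so h'(5) = 768.
Gradient descent moves in the -h' direction, i.e. s is decreasing.
The nearest critical point in that direction is s = 2, where h'' = 40 > 0 (a local minimum). The iterate converges there.

2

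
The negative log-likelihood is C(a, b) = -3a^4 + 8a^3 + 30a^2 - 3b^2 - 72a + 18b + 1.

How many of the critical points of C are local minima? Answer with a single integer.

C separates as a function of a plus a function of b, so ∇C=0 decouples.
∂C/∂a = -12(a - 3)(a - 1)(a + 2) = 0 at a ∈ {-2, 1, 3}; ∂C/∂b = -6(b - 3) = 0 at b ∈ {3}.
The Hessian is diagonal: diag(C_aa, C_bb). Second derivatives: C_aa(-2)=-180, C_aa(1)=72, C_aa(3)=-120; C_bb(3)=-6.
Local minima occur where both diagonal entries positive: none. Count: 0.

0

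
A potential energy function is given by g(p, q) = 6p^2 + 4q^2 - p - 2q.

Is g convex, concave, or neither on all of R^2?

g is quadratic, so its Hessian is the constant matrix H = [[12, 0], [0, 8]].
det(H) = 96, tr(H) = 20.
det(H) > 0 and tr(H) > 0, so H is positive definite everywhere: convex.

convex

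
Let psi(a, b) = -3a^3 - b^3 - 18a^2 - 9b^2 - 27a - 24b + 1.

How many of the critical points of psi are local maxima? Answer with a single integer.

1

psi separates as a function of a plus a function of b, so ∇psi=0 decouples.
∂psi/∂a = -9(a + 1)(a + 3) = 0 at a ∈ {-3, -1}; ∂psi/∂b = -3(b + 2)(b + 4) = 0 at b ∈ {-4, -2}.
The Hessian is diagonal: diag(psi_aa, psi_bb). Second derivatives: psi_aa(-3)=18, psi_aa(-1)=-18; psi_bb(-4)=6, psi_bb(-2)=-6.
Local maxima occur where both diagonal entries negative: (-1, -2). Count: 1.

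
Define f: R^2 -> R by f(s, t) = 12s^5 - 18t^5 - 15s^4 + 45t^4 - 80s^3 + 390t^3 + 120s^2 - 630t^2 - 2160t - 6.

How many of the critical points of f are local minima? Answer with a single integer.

f separates as a function of s plus a function of t, so ∇f=0 decouples.
∂f/∂s = 60s(s - 2)(s - 1)(s + 2) = 0 at s ∈ {-2, 0, 1, 2}; ∂f/∂t = -90(t - 4)(t - 2)(t + 1)(t + 3) = 0 at t ∈ {-3, -1, 2, 4}.
The Hessian is diagonal: diag(f_ss, f_tt). Second derivatives: f_ss(-2)=-1440, f_ss(0)=240, f_ss(1)=-180, f_ss(2)=480; f_tt(-3)=6300, f_tt(-1)=-2700, f_tt(2)=2700, f_tt(4)=-6300.
Local minima occur where both diagonal entries positive: (0, -3), (0, 2), (2, -3), (2, 2). Count: 4.

4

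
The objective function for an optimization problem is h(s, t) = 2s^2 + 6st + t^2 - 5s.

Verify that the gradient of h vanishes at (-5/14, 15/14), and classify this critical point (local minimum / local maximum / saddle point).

saddle point

∇h = (4s + 6t - 5, 6s + 2t); substituting (-5/14, 15/14) gives ∇h = (0, 0), so (-5/14, 15/14) is indeed a critical point.
The Hessian of h is constant: H = [[4, 6], [6, 2]].
det(H) = 4·2 − 6² = -28.
Since det(H) < 0, H is indefinite and the critical point is a saddle point.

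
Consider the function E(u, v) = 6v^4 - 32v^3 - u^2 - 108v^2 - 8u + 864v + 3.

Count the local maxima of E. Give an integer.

1

E separates as a function of u plus a function of v, so ∇E=0 decouples.
∂E/∂u = -2(u + 4) = 0 at u ∈ {-4}; ∂E/∂v = 24(v - 4)(v - 3)(v + 3) = 0 at v ∈ {-3, 3, 4}.
The Hessian is diagonal: diag(E_uu, E_vv). Second derivatives: E_uu(-4)=-2; E_vv(-3)=1008, E_vv(3)=-144, E_vv(4)=168.
Local maxima occur where both diagonal entries negative: (-4, 3). Count: 1.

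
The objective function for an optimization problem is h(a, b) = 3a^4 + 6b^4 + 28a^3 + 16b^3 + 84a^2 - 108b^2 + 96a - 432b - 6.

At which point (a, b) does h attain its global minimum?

(-4, 3)

h(a,b) separates as P(a) + Q(b) − 6, so its minimum is min P + min Q − 6.
P'(a) = 12(a + 1)(a + 2)(a + 4) vanishes at a ∈ {-4, -2, -1}; Q'(b) = 24(b - 3)(b + 2)(b + 3) vanishes at b ∈ {-3, -2, 3}.
Local minima of P (where P''>0): P(-4)=-64, P(-1)=-37. Local minima of Q: Q(-3)=378, Q(3)=-1350.
So the global minimum of h is P(-4) + Q(3) − 6 = -64 − 1350 − 6 = -1420, attained at (-4, 3).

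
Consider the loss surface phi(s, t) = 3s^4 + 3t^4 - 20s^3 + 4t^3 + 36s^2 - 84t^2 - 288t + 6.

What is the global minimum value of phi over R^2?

-1466

phi(s,t) separates as P(s) + Q(t) + 6, so its minimum is min P + min Q + 6.
P'(s) = 12s(s - 3)(s - 2) vanishes at s ∈ {0, 2, 3}; Q'(t) = 12(t - 4)(t + 2)(t + 3) vanishes at t ∈ {-3, -2, 4}.
Local minima of P (where P''>0): P(0)=0, P(3)=27. Local minima of Q: Q(-3)=243, Q(4)=-1472.
So the global minimum of phi is P(0) + Q(4) + 6 = 0 − 1472 + 6 = -1466, attained at (0, 4).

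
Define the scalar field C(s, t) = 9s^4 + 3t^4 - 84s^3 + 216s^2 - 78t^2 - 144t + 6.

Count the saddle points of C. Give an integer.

4

C separates as a function of s plus a function of t, so ∇C=0 decouples.
∂C/∂s = 36s(s - 4)(s - 3) = 0 at s ∈ {0, 3, 4}; ∂C/∂t = 12(t - 4)(t + 1)(t + 3) = 0 at t ∈ {-3, -1, 4}.
The Hessian is diagonal: diag(C_ss, C_tt). Second derivatives: C_ss(0)=432, C_ss(3)=-108, C_ss(4)=144; C_tt(-3)=168, C_tt(-1)=-120, C_tt(4)=420.
Saddle points occur where the two diagonal entries have opposite signs: (0, -1), (3, -3), (3, 4), (4, -1). Count: 4.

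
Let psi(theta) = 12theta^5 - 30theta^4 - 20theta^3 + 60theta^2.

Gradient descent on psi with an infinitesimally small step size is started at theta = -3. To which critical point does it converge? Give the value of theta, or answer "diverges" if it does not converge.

psi'(theta) = 60theta(theta - 2)(theta - 1)(theta + 1), so psi'(-3) = 7200.
Gradient descent moves in the -psi' direction, i.e. theta is decreasing.
There is no critical point below theta=-3, and psi' keeps the same sign, so the iterate runs off to −∞.

diverges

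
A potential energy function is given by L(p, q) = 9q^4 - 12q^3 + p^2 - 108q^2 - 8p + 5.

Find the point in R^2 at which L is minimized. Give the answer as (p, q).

L(p,q) separates as A(p) + B(q) + 5, so its minimum is min A + min B + 5.
A'(p) = 2p - 8 vanishes at p ∈ {4}; B'(q) = 36q(q - 3)(q + 2) vanishes at q ∈ {-2, 0, 3}.
Local minima of A (where A''>0): A(4)=-16. Local minima of B: B(-2)=-192, B(3)=-567.
So the global minimum of L is A(4) + B(3) + 5 = -16 − 567 + 5 = -578, attained at (4, 3).

(4, 3)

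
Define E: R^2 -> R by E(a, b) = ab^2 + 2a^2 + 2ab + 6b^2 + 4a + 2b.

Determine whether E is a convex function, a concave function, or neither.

neither

The term ab^2 is cubic, so the Hessian is not constant.
∂²E/∂b² = 2a + 12, which takes both signs as a varies (negative for sufficiently negative a). A diagonal entry of the Hessian changing sign means the Hessian is neither positive- nor negative-semidefinite on all of R^2.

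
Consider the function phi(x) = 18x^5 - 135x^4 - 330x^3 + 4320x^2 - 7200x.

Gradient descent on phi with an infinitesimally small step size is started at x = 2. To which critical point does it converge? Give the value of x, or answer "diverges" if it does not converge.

1

phi'(x) = 90(x - 5)(x - 4)(x - 1)(x + 4), so phi'(2) = 3240.
Gradient descent moves in the -phi' direction, i.e. x is decreasing.
The nearest critical point in that direction is x = 1, where phi'' = 5400 > 0 (a local minimum). The iterate converges there.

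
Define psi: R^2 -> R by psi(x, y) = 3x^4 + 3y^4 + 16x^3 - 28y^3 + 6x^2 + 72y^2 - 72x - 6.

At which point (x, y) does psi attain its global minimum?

psi(x,y) separates as P(x) + Q(y) − 6, so its minimum is min P + min Q − 6.
P'(x) = 12(x - 1)(x + 2)(x + 3) vanishes at x ∈ {-3, -2, 1}; Q'(y) = 12y(y - 4)(y - 3) vanishes at y ∈ {0, 3, 4}.
Local minima of P (where P''>0): P(-3)=81, P(1)=-47. Local minima of Q: Q(0)=0, Q(4)=128.
So the global minimum of psi is P(1) + Q(0) − 6 = -47 + 0 − 6 = -53, attained at (1, 0).

(1, 0)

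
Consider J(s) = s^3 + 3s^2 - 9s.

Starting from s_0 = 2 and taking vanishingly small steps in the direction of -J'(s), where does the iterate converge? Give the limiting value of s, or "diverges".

1

J'(s) = 3(s - 1)(s + 3), so J'(2) = 15.
Gradient descent moves in the -J' direction, i.e. s is decreasing.
The nearest critical point in that direction is s = 1, where J'' = 12 > 0 (a local minimum). The iterate converges there.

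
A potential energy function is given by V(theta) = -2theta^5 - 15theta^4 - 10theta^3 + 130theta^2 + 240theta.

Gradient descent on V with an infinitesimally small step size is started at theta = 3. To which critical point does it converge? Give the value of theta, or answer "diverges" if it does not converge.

V'(theta) = -10(theta - 2)(theta + 1)(theta + 3)(theta + 4), so V'(3) = -1680.
Gradient descent moves in the -V' direction, i.e. theta is increasing.
There is no critical point above theta=3, and V' keeps the same sign, so the iterate runs off to +∞.

diverges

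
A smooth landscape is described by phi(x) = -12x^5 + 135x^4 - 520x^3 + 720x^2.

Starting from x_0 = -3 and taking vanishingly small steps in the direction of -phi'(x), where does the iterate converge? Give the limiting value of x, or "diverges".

0

phi'(x) = -60x(x - 4)(x - 3)(x - 2), so phi'(-3) = -37800.
Gradient descent moves in the -phi' direction, i.e. x is increasing.
The nearest critical point in that direction is x = 0, where phi'' = 1440 > 0 (a local minimum). The iterate converges there.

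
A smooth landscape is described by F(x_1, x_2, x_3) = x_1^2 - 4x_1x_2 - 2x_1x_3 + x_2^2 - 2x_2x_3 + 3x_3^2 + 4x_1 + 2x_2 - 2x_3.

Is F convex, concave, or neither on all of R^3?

neither

F is quadratic, so its Hessian is the constant matrix H = [[2, -4, -2], [-4, 2, -2], [-2, -2, 6]].
Leading principal minors: 2, -12, -120.
Neither pattern holds ⇒ H is indefinite ⇒ neither convex nor concave.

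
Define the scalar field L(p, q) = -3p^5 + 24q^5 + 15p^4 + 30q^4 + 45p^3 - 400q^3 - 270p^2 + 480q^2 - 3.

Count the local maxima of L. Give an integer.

4

L separates as a function of p plus a function of q, so ∇L=0 decouples.
∂L/∂p = -15p(p - 4)(p - 3)(p + 3) = 0 at p ∈ {-3, 0, 3, 4}; ∂L/∂q = 120q(q - 2)(q - 1)(q + 4) = 0 at q ∈ {-4, 0, 1, 2}.
The Hessian is diagonal: diag(L_pp, L_qq). Second derivatives: L_pp(-3)=1890, L_pp(0)=-540, L_pp(3)=270, L_pp(4)=-420; L_qq(-4)=-14400, L_qq(0)=960, L_qq(1)=-600, L_qq(2)=1440.
Local maxima occur where both diagonal entries negative: (0, -4), (0, 1), (4, -4), (4, 1). Count: 4.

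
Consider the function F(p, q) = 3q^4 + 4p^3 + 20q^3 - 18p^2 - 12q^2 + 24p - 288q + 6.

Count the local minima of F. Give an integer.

F separates as a function of p plus a function of q, so ∇F=0 decouples.
∂F/∂p = 12(p - 2)(p - 1) = 0 at p ∈ {1, 2}; ∂F/∂q = 12(q - 2)(q + 3)(q + 4) = 0 at q ∈ {-4, -3, 2}.
The Hessian is diagonal: diag(F_pp, F_qq). Second derivatives: F_pp(1)=-12, F_pp(2)=12; F_qq(-4)=72, F_qq(-3)=-60, F_qq(2)=360.
Local minima occur where both diagonal entries positive: (2, -4), (2, 2). Count: 2.

2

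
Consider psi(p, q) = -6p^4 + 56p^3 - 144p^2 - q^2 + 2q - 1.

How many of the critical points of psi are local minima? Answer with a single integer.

0

psi separates as a function of p plus a function of q, so ∇psi=0 decouples.
∂psi/∂p = -24p(p - 4)(p - 3) = 0 at p ∈ {0, 3, 4}; ∂psi/∂q = -2(q - 1) = 0 at q ∈ {1}.
The Hessian is diagonal: diag(psi_pp, psi_qq). Second derivatives: psi_pp(0)=-288, psi_pp(3)=72, psi_pp(4)=-96; psi_qq(1)=-2.
Local minima occur where both diagonal entries positive: none. Count: 0.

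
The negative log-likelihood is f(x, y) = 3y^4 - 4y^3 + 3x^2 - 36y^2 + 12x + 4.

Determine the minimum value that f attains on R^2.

-197

f(x,y) separates as P(x) + Q(y) + 4, so its minimum is min P + min Q + 4.
P'(x) = 6x + 12 vanishes at x ∈ {-2}; Q'(y) = 12y(y - 3)(y + 2) vanishes at y ∈ {-2, 0, 3}.
Local minima of P (where P''>0): P(-2)=-12. Local minima of Q: Q(-2)=-64, Q(3)=-189.
So the global minimum of f is P(-2) + Q(3) + 4 = -12 − 189 + 4 = -197, attained at (-2, 3).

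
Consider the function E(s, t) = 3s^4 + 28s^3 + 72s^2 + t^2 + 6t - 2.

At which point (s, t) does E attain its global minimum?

(0, -3)

E(s,t) separates as P(s) + Q(t) − 2, so its minimum is min P + min Q − 2.
P'(s) = 12s(s + 3)(s + 4) vanishes at s ∈ {-4, -3, 0}; Q'(t) = 2(t + 3) vanishes at t ∈ {-3}.
Local minima of P (where P''>0): P(-4)=128, P(0)=0. Local minima of Q: Q(-3)=-9.
So the global minimum of E is P(0) + Q(-3) − 2 = 0 − 9 − 2 = -11, attained at (0, -3).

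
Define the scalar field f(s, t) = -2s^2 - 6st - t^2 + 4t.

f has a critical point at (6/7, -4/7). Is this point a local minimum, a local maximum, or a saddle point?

The Hessian of f is constant: H = [[-4, -6], [-6, -2]].
det(H) = (-4)·(-2) − (-6)² = -28.
Since det(H) < 0, H is indefinite and the critical point is a saddle point.

saddle point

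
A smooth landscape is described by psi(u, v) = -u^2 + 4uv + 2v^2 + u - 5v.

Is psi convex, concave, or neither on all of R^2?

psi is quadratic, so its Hessian is the constant matrix H = [[-2, 4], [4, 4]].
det(H) = -24, tr(H) = 2.
det(H) < 0, so H is indefinite: neither convex nor concave.

neither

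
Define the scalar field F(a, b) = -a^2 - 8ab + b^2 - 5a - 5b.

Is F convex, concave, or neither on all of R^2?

neither

F is quadratic, so its Hessian is the constant matrix H = [[-2, -8], [-8, 2]].
det(H) = -68, tr(H) = 0.
det(H) < 0, so H is indefinite: neither convex nor concave.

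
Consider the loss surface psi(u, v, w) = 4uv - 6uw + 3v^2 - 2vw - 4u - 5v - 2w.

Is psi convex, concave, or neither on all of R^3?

psi is quadratic, so its Hessian is the constant matrix H = [[0, 4, -6], [4, 6, -2], [-6, -2, 0]].
Leading principal minors: 0, -16, -120.
Neither pattern holds ⇒ H is indefinite ⇒ neither convex nor concave.

neither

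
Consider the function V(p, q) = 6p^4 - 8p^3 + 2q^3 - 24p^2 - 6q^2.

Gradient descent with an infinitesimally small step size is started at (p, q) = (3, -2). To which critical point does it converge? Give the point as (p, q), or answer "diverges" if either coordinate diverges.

diverges

V is separable, so gradient descent decouples: p follows -∂V/∂p, q follows -∂V/∂q.
∂V/∂p = 24p(p - 2)(p + 1); at p=3 this is 288, so p decreases.
∂V/∂q = 6q(q - 2); at q=-2 this is 48, so q decreases.
The q-coordinate has no critical point in that direction and runs off to infinity.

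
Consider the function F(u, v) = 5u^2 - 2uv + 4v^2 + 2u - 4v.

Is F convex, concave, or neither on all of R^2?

F is quadratic, so its Hessian is the constant matrix H = [[10, -2], [-2, 8]].
det(H) = 76, tr(H) = 18.
det(H) > 0 and tr(H) > 0, so H is positive definite everywhere: convex.

convex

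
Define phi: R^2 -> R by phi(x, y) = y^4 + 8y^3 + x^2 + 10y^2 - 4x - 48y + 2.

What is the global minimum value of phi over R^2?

-31

phi(x,y) separates as P(x) + Q(y) + 2, so its minimum is min P + min Q + 2.
P'(x) = 2x - 4 vanishes at x ∈ {2}; Q'(y) = 4(y - 1)(y + 3)(y + 4) vanishes at y ∈ {-4, -3, 1}.
Local minima of P (where P''>0): P(2)=-4. Local minima of Q: Q(-4)=96, Q(1)=-29.
So the global minimum of phi is P(2) + Q(1) + 2 = -4 − 29 + 2 = -31, attained at (2, 1).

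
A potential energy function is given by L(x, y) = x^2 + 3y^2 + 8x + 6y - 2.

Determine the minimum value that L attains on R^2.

-21

L(x,y) separates as P(x) + Q(y) − 2, so its minimum is min P + min Q − 2.
P'(x) = 2x + 8 vanishes at x ∈ {-4}; Q'(y) = 6y + 6 vanishes at y ∈ {-1}.
Local minima of P (where P''>0): P(-4)=-16. Local minima of Q: Q(-1)=-3.
So the global minimum of L is P(-4) + Q(-1) − 2 = -16 − 3 − 2 = -21, attained at (-4, -1).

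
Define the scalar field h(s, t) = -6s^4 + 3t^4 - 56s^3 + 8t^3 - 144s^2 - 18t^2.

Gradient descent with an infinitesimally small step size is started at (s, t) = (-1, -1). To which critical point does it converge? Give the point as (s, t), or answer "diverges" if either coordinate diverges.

(-3, -3)

h is separable, so gradient descent decouples: s follows -∂h/∂s, t follows -∂h/∂t.
∂h/∂s = -24s(s + 3)(s + 4); at s=-1 this is 144, so s decreases.
∂h/∂t = 12t(t - 1)(t + 3); at t=-1 this is 48, so t decreases.
s converges to its nearest critical value -3 (a local min of the s-part); t converges to -3. The iterate converges to (-3, -3).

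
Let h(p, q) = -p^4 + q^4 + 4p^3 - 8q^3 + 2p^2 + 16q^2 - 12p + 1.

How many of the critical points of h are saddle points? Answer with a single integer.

h separates as a function of p plus a function of q, so ∇h=0 decouples.
∂h/∂p = -4(p - 3)(p - 1)(p + 1) = 0 at p ∈ {-1, 1, 3}; ∂h/∂q = 4q(q - 4)(q - 2) = 0 at q ∈ {0, 2, 4}.
The Hessian is diagonal: diag(h_pp, h_qq). Second derivatives: h_pp(-1)=-32, h_pp(1)=16, h_pp(3)=-32; h_qq(0)=32, h_qq(2)=-16, h_qq(4)=32.
Saddle points occur where the two diagonal entries have opposite signs: (-1, 0), (-1, 4), (1, 2), (3, 0), (3, 4). Count: 5.

5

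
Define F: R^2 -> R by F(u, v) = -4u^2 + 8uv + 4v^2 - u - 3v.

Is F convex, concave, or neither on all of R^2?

F is quadratic, so its Hessian is the constant matrix H = [[-8, 8], [8, 8]].
det(H) = -128, tr(H) = 0.
det(H) < 0, so H is indefinite: neither convex nor concave.

neither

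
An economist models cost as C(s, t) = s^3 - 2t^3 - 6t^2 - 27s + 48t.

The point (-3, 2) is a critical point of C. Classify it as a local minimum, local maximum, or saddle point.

The mixed partial ∂²C/∂s∂t is 0, so the Hessian at any point is diag(C_ss, C_tt) = diag(6s, -12(t + 1)).
At (-3, 2): H = diag(-18, -36).
Both eigenvalues are negative, so H is negative definite: a local maximum.

local maximum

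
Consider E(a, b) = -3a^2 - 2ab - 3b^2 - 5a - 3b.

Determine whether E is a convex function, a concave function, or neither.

concave

E is quadratic, so its Hessian is the constant matrix H = [[-6, -2], [-2, -6]].
det(H) = 32, tr(H) = -12.
det(H) > 0 and tr(H) < 0, so H is negative definite everywhere: concave.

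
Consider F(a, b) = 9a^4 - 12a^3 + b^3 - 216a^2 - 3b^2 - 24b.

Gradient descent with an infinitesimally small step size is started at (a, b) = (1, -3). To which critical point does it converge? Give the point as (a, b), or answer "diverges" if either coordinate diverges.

diverges

F is separable, so gradient descent decouples: a follows -∂F/∂a, b follows -∂F/∂b.
∂F/∂a = 36a(a - 4)(a + 3); at a=1 this is -432, so a increases.
∂F/∂b = 3(b - 4)(b + 2); at b=-3 this is 21, so b decreases.
The b-coordinate has no critical point in that direction and runs off to infinity.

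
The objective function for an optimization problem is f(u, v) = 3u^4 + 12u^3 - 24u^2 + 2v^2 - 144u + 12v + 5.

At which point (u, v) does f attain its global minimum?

f(u,v) separates as P(u) + Q(v) + 5, so its minimum is min P + min Q + 5.
P'(u) = 12(u - 2)(u + 2)(u + 3) vanishes at u ∈ {-3, -2, 2}; Q'(v) = 4v + 12 vanishes at v ∈ {-3}.
Local minima of P (where P''>0): P(-3)=135, P(2)=-240. Local minima of Q: Q(-3)=-18.
So the global minimum of f is P(2) + Q(-3) + 5 = -240 − 18 + 5 = -253, attained at (2, -3).

(2, -3)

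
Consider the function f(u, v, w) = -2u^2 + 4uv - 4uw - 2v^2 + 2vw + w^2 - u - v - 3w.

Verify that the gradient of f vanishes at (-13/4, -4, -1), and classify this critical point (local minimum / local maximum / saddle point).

saddle point

∇f = (-4u + 4v - 4w - 1, 4u - 4v + 2w - 1, -4u + 2v + 2w - 3); substituting (-13/4, -4, -1) gives ∇f = (0, 0, 0), so (-13/4, -4, -1) is indeed a critical point.
The Hessian is constant: H = [[-4, 4, -4], [4, -4, 2], [-4, 2, 2]].
Leading principal minors: Δ₁ = -4, Δ₂ = 0, Δ₃ = 16.
The minors fit neither the all-positive nor the alternating-sign pattern, so H is indefinite: a saddle point.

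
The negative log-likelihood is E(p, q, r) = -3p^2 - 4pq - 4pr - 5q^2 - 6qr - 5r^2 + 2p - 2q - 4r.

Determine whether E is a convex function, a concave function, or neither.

E is quadratic, so its Hessian is the constant matrix H = [[-6, -4, -4], [-4, -10, -6], [-4, -6, -10]].
Leading principal minors: -6, 44, -256.
Signs alternate −, +, − ⇒ H ≺ 0 ⇒ concave.

concave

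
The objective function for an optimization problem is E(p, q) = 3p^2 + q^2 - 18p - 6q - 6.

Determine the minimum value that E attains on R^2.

-42

E(p,q) separates as A(p) + B(q) − 6, so its minimum is min A + min B − 6.
A'(p) = 6p - 18 vanishes at p ∈ {3}; B'(q) = 2q - 6 vanishes at q ∈ {3}.
Local minima of A (where A''>0): A(3)=-27. Local minima of B: B(3)=-9.
So the global minimum of E is A(3) + B(3) − 6 = -27 − 9 − 6 = -42, attained at (3, 3).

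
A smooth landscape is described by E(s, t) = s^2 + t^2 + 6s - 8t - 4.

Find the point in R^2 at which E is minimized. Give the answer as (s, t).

E(s,t) separates as P(s) + Q(t) − 4, so its minimum is min P + min Q − 4.
P'(s) = 2s + 6 vanishes at s ∈ {-3}; Q'(t) = 2(t - 4) vanishes at t ∈ {4}.
Local minima of P (where P''>0): P(-3)=-9. Local minima of Q: Q(4)=-16.
So the global minimum of E is P(-3) + Q(4) − 4 = -9 − 16 − 4 = -29, attained at (-3, 4).

(-3, 4)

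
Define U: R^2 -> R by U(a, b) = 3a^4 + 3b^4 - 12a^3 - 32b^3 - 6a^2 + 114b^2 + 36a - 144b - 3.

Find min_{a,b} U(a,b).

U(a,b) separates as P(a) + Q(b) − 3, so its minimum is min P + min Q − 3.
P'(a) = 12(a - 3)(a - 1)(a + 1) vanishes at a ∈ {-1, 1, 3}; Q'(b) = 12(b - 4)(b - 3)(b - 1) vanishes at b ∈ {1, 3, 4}.
Local minima of P (where P''>0): P(-1)=-27, P(3)=-27. Local minima of Q: Q(1)=-59, Q(4)=-32.
So the global minimum of U is P(-1) + Q(1) − 3 = -27 − 59 − 3 = -89, attained at (-1, 1).

-89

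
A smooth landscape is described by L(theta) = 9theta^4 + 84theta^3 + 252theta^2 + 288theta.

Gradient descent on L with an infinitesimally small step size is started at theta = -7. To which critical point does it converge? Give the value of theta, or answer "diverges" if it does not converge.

L'(theta) = 36(theta + 1)(theta + 2)(theta + 4), so L'(-7) = -3240.
Gradient descent moves in the -L' direction, i.e. theta is increasing.
The nearest critical point in that direction is theta = -4, where L'' = 216 > 0 (a local minimum). The iterate converges there.

-4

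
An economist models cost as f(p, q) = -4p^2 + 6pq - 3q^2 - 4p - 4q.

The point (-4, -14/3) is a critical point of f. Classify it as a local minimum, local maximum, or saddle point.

The Hessian of f is constant: H = [[-8, 6], [6, -6]].
det(H) = (-8)·(-6) − 6² = 12.
det(H) > 0 and tr(H) = -14 < 0, so H is negative definite and the point is a local maximum.

local maximum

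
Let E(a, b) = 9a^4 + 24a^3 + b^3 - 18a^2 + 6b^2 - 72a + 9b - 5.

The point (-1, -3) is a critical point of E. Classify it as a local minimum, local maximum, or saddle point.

local maximum

The mixed partial ∂²E/∂a∂b is 0, so the Hessian at any point is diag(E_aa, E_bb) = diag(36(3a^2 + 4a - 1), 6(b + 2)).
At (-1, -3): H = diag(-72, -6).
Both eigenvalues are negative, so H is negative definite: a local maximum.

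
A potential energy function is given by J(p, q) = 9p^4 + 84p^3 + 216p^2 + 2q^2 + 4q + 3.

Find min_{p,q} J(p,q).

1

J(p,q) separates as A(p) + B(q) + 3, so its minimum is min A + min B + 3.
A'(p) = 36p(p + 3)(p + 4) vanishes at p ∈ {-4, -3, 0}; B'(q) = 4q + 4 vanishes at q ∈ {-1}.
Local minima of A (where A''>0): A(-4)=384, A(0)=0. Local minima of B: B(-1)=-2.
So the global minimum of J is A(0) + B(-1) + 3 = 0 − 2 + 3 = 1, attained at (0, -1).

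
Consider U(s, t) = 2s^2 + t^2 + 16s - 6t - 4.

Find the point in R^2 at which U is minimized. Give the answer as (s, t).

(-4, 3)

U(s,t) separates as P(s) + Q(t) − 4, so its minimum is min P + min Q − 4.
P'(s) = 4s + 16 vanishes at s ∈ {-4}; Q'(t) = 2(t - 3) vanishes at t ∈ {3}.
Local minima of P (where P''>0): P(-4)=-32. Local minima of Q: Q(3)=-9.
So the global minimum of U is P(-4) + Q(3) − 4 = -32 − 9 − 4 = -45, attained at (-4, 3).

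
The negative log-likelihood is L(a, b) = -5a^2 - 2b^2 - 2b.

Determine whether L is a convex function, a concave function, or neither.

L is quadratic, so its Hessian is the constant matrix H = [[-10, 0], [0, -4]].
det(H) = 40, tr(H) = -14.
det(H) > 0 and tr(H) < 0, so H is negative definite everywhere: concave.

concave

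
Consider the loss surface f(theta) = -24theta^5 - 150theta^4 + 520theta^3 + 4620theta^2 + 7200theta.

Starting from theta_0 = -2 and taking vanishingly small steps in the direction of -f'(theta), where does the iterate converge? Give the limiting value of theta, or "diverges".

f'(theta) = -120(theta - 4)(theta + 1)(theta + 3)(theta + 5), so f'(-2) = -2160.
Gradient descent moves in the -f' direction, i.e. theta is increasing.
The nearest critical point in that direction is theta = -1, where f'' = 4800 > 0 (a local minimum). The iterate converges there.

-1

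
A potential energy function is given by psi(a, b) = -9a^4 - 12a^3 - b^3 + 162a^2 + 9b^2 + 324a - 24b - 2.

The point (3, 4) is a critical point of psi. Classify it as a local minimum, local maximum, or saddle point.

The mixed partial ∂²psi/∂a∂b is 0, so the Hessian at any point is diag(psi_aa, psi_bb) = diag(36(-3a^2 - 2a + 9), 6(-b + 3)).
At (3, 4): H = diag(-864, -6).
Both eigenvalues are negative, so H is negative definite: a local maximum.

local maximum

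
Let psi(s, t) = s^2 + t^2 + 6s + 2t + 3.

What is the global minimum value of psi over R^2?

psi(s,t) separates as P(s) + Q(t) + 3, so its minimum is min P + min Q + 3.
P'(s) = 2s + 6 vanishes at s ∈ {-3}; Q'(t) = 2(t + 1) vanishes at t ∈ {-1}.
Local minima of P (where P''>0): P(-3)=-9. Local minima of Q: Q(-1)=-1.
So the global minimum of psi is P(-3) + Q(-1) + 3 = -9 − 1 + 3 = -7, attained at (-3, -1).

-7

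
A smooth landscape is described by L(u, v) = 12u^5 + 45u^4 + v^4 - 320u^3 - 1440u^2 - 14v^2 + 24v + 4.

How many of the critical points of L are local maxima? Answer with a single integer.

L separates as a function of u plus a function of v, so ∇L=0 decouples.
∂L/∂u = 60u(u - 4)(u + 3)(u + 4) = 0 at u ∈ {-4, -3, 0, 4}; ∂L/∂v = 4(v - 2)(v - 1)(v + 3) = 0 at v ∈ {-3, 1, 2}.
The Hessian is diagonal: diag(L_uu, L_vv). Second derivatives: L_uu(-4)=-1920, L_uu(-3)=1260, L_uu(0)=-2880, L_uu(4)=13440; L_vv(-3)=80, L_vv(1)=-16, L_vv(2)=20.
Local maxima occur where both diagonal entries negative: (-4, 1), (0, 1). Count: 2.

2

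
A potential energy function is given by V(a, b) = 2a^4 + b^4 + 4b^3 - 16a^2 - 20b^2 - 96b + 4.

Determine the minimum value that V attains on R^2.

-307

V(a,b) separates as P(a) + Q(b) + 4, so its minimum is min P + min Q + 4.
P'(a) = 8a(a - 2)(a + 2) vanishes at a ∈ {-2, 0, 2}; Q'(b) = 4(b - 3)(b + 2)(b + 4) vanishes at b ∈ {-4, -2, 3}.
Local minima of P (where P''>0): P(-2)=-32, P(2)=-32. Local minima of Q: Q(-4)=64, Q(3)=-279.
So the global minimum of V is P(-2) + Q(3) + 4 = -32 − 279 + 4 = -307, attained at (-2, 3).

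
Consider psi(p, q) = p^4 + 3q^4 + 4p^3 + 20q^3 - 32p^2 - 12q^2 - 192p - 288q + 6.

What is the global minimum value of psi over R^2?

psi(p,q) separates as A(p) + B(q) + 6, so its minimum is min A + min B + 6.
A'(p) = 4(p - 4)(p + 3)(p + 4) vanishes at p ∈ {-4, -3, 4}; B'(q) = 12(q - 2)(q + 3)(q + 4) vanishes at q ∈ {-4, -3, 2}.
Local minima of A (where A''>0): A(-4)=256, A(4)=-768. Local minima of B: B(-4)=448, B(2)=-416.
So the global minimum of psi is A(4) + B(2) + 6 = -768 − 416 + 6 = -1178, attained at (4, 2).

-1178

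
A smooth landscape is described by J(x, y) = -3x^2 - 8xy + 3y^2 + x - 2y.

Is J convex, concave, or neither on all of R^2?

neither

J is quadratic, so its Hessian is the constant matrix H = [[-6, -8], [-8, 6]].
det(H) = -100, tr(H) = 0.
det(H) < 0, so H is indefinite: neither convex nor concave.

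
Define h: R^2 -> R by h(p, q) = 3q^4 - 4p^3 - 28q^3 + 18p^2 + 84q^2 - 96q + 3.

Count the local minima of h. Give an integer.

h separates as a function of p plus a function of q, so ∇h=0 decouples.
∂h/∂p = -12p(p - 3) = 0 at p ∈ {0, 3}; ∂h/∂q = 12(q - 4)(q - 2)(q - 1) = 0 at q ∈ {1, 2, 4}.
The Hessian is diagonal: diag(h_pp, h_qq). Second derivatives: h_pp(0)=36, h_pp(3)=-36; h_qq(1)=36, h_qq(2)=-24, h_qq(4)=72.
Local minima occur where both diagonal entries positive: (0, 1), (0, 4). Count: 2.

2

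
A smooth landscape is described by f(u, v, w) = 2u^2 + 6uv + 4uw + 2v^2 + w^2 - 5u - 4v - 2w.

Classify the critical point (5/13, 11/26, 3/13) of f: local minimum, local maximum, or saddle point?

The Hessian is constant: H = [[4, 6, 4], [6, 4, 0], [4, 0, 2]].
Leading principal minors: Δ₁ = 4, Δ₂ = -20, Δ₃ = -104.
The minors fit neither the all-positive nor the alternating-sign pattern, so H is indefinite: a saddle point.

saddle point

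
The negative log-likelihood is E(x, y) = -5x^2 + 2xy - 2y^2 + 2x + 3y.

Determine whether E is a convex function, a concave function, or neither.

E is quadratic, so its Hessian is the constant matrix H = [[-10, 2], [2, -4]].
det(H) = 36, tr(H) = -14.
det(H) > 0 and tr(H) < 0, so H is negative definite everywhere: concave.

concave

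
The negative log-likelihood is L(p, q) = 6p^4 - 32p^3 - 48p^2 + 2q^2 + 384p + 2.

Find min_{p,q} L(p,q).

-606

L(p,q) separates as A(p) + B(q) + 2, so its minimum is min A + min B + 2.
A'(p) = 24(p - 4)(p - 2)(p + 2) vanishes at p ∈ {-2, 2, 4}; B'(q) = 4q vanishes at q ∈ {0}.
Local minima of A (where A''>0): A(-2)=-608, A(4)=256. Local minima of B: B(0)=0.
So the global minimum of L is A(-2) + B(0) + 2 = -608 + 0 + 2 = -606, attained at (-2, 0).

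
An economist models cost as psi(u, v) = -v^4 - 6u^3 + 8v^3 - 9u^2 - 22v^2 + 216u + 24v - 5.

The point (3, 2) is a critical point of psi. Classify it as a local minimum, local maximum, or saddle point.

The mixed partial ∂²psi/∂u∂v is 0, so the Hessian at any point is diag(psi_uu, psi_vv) = diag(-18(2u + 1), 4(-3v^2 + 12v - 11)).
At (3, 2): H = diag(-126, 4).
The eigenvalues have opposite signs, so H is indefinite: a saddle point.

saddle point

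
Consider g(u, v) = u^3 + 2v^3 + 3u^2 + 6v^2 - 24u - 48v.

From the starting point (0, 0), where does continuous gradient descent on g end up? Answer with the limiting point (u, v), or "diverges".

(2, 2)

g is separable, so gradient descent decouples: u follows -∂g/∂u, v follows -∂g/∂v.
∂g/∂u = 3(u - 2)(u + 4); at u=0 this is -24, so u increases.
∂g/∂v = 6(v - 2)(v + 4); at v=0 this is -48, so v increases.
u converges to its nearest critical value 2 (a local min of the u-part); v converges to 2. The iterate converges to (2, 2).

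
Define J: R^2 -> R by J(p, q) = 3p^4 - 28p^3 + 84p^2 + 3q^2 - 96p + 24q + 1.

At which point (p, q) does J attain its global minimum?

(4, -4)

J(p,q) separates as A(p) + B(q) + 1, so its minimum is min A + min B + 1.
A'(p) = 12(p - 4)(p - 2)(p - 1) vanishes at p ∈ {1, 2, 4}; B'(q) = 6q + 24 vanishes at q ∈ {-4}.
Local minima of A (where A''>0): A(1)=-37, A(4)=-64. Local minima of B: B(-4)=-48.
So the global minimum of J is A(4) + B(-4) + 1 = -64 − 48 + 1 = -111, attained at (4, -4).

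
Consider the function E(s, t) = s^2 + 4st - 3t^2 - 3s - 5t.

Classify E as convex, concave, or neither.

E is quadratic, so its Hessian is the constant matrix H = [[2, 4], [4, -6]].
det(H) = -28, tr(H) = -4.
det(H) < 0, so H is indefinite: neither convex nor concave.

neither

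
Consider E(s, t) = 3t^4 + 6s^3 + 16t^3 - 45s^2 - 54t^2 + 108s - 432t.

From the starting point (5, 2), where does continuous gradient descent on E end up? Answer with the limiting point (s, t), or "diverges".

(3, 3)

E is separable, so gradient descent decouples: s follows -∂E/∂s, t follows -∂E/∂t.
∂E/∂s = 18(s - 3)(s - 2); at s=5 this is 108, so s decreases.
∂E/∂t = 12(t - 3)(t + 3)(t + 4); at t=2 this is -360, so t increases.
s converges to its nearest critical value 3 (a local min of the s-part); t converges to 3. The iterate converges to (3, 3).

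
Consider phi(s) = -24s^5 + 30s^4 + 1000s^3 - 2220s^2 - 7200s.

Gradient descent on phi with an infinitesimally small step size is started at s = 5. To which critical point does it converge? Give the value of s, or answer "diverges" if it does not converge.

phi'(s) = -120(s - 4)(s - 3)(s + 1)(s + 5), so phi'(5) = -14400.
Gradient descent moves in the -phi' direction, i.e. s is increasing.
There is no critical point above s=5, and phi' keeps the same sign, so the iterate runs off to +∞.

diverges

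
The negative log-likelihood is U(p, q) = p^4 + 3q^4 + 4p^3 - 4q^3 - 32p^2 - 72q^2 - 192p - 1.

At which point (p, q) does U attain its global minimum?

(4, 4)

U(p,q) separates as A(p) + B(q) − 1, so its minimum is min A + min B − 1.
A'(p) = 4(p - 4)(p + 3)(p + 4) vanishes at p ∈ {-4, -3, 4}; B'(q) = 12q(q - 4)(q + 3) vanishes at q ∈ {-3, 0, 4}.
Local minima of A (where A''>0): A(-4)=256, A(4)=-768. Local minima of B: B(-3)=-297, B(4)=-640.
So the global minimum of U is A(4) + B(4) − 1 = -768 − 640 − 1 = -1409, attained at (4, 4).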